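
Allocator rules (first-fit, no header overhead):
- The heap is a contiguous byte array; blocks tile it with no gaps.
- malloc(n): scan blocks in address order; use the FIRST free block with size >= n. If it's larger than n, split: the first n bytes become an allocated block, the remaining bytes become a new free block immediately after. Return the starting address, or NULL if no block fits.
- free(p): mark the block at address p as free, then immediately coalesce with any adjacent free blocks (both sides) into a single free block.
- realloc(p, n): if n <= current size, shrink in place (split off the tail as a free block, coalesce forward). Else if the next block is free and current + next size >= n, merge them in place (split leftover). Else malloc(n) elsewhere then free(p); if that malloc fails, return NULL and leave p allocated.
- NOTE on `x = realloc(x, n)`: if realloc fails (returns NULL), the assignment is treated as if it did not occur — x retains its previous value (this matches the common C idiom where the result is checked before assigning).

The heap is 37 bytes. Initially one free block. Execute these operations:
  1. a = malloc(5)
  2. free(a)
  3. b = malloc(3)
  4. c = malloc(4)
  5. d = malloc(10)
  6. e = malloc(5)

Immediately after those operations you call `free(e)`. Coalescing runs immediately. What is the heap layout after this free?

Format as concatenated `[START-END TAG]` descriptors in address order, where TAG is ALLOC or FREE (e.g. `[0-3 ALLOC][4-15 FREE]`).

Answer: [0-2 ALLOC][3-6 ALLOC][7-16 ALLOC][17-36 FREE]

Derivation:
Op 1: a = malloc(5) -> a = 0; heap: [0-4 ALLOC][5-36 FREE]
Op 2: free(a) -> (freed a); heap: [0-36 FREE]
Op 3: b = malloc(3) -> b = 0; heap: [0-2 ALLOC][3-36 FREE]
Op 4: c = malloc(4) -> c = 3; heap: [0-2 ALLOC][3-6 ALLOC][7-36 FREE]
Op 5: d = malloc(10) -> d = 7; heap: [0-2 ALLOC][3-6 ALLOC][7-16 ALLOC][17-36 FREE]
Op 6: e = malloc(5) -> e = 17; heap: [0-2 ALLOC][3-6 ALLOC][7-16 ALLOC][17-21 ALLOC][22-36 FREE]
free(e): e = 17 -> block [17-21 ALLOC]; mark free, coalesce with adjacent free neighbors -> [0-2 ALLOC][3-6 ALLOC][7-16 ALLOC][17-36 FREE]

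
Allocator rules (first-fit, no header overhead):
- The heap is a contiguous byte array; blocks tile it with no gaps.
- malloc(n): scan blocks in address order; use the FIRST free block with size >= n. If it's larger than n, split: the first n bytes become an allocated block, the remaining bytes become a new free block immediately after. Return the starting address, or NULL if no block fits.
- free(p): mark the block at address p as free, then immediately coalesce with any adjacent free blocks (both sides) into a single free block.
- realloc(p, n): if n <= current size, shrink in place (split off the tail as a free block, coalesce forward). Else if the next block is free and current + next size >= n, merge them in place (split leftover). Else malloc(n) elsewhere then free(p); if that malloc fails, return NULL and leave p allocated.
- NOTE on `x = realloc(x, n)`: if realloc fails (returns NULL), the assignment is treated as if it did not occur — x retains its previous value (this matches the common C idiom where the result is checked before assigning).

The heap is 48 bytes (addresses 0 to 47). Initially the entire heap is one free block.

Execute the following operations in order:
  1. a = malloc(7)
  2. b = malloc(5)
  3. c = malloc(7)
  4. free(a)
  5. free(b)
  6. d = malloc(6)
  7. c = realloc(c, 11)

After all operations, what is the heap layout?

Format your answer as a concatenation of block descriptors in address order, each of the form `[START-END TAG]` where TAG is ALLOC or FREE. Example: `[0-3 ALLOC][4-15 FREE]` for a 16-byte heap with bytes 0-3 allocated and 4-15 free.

Op 1: a = malloc(7) -> a = 0; heap: [0-6 ALLOC][7-47 FREE]
Op 2: b = malloc(5) -> b = 7; heap: [0-6 ALLOC][7-11 ALLOC][12-47 FREE]
Op 3: c = malloc(7) -> c = 12; heap: [0-6 ALLOC][7-11 ALLOC][12-18 ALLOC][19-47 FREE]
Op 4: free(a) -> (freed a); heap: [0-6 FREE][7-11 ALLOC][12-18 ALLOC][19-47 FREE]
Op 5: free(b) -> (freed b); heap: [0-11 FREE][12-18 ALLOC][19-47 FREE]
Op 6: d = malloc(6) -> d = 0; heap: [0-5 ALLOC][6-11 FREE][12-18 ALLOC][19-47 FREE]
Op 7: c = realloc(c, 11) -> c = 12; heap: [0-5 ALLOC][6-11 FREE][12-22 ALLOC][23-47 FREE]

Answer: [0-5 ALLOC][6-11 FREE][12-22 ALLOC][23-47 FREE]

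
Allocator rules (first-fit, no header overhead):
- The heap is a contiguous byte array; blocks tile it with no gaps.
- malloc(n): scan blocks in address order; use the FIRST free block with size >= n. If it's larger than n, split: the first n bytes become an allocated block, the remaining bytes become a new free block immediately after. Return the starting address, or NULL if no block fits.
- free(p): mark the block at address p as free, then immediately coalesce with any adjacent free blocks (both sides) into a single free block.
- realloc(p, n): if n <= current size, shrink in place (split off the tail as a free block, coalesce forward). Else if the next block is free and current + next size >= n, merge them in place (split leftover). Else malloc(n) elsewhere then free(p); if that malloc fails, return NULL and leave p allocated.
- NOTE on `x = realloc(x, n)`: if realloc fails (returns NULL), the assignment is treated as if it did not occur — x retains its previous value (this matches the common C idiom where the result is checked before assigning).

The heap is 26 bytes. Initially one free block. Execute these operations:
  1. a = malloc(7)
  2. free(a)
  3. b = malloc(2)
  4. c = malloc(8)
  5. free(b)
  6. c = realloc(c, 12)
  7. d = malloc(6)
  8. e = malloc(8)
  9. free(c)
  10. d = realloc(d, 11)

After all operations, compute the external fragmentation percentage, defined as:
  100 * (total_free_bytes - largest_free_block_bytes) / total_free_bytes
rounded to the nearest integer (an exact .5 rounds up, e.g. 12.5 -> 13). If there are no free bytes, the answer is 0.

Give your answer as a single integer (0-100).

Answer: 7

Derivation:
Op 1: a = malloc(7) -> a = 0; heap: [0-6 ALLOC][7-25 FREE]
Op 2: free(a) -> (freed a); heap: [0-25 FREE]
Op 3: b = malloc(2) -> b = 0; heap: [0-1 ALLOC][2-25 FREE]
Op 4: c = malloc(8) -> c = 2; heap: [0-1 ALLOC][2-9 ALLOC][10-25 FREE]
Op 5: free(b) -> (freed b); heap: [0-1 FREE][2-9 ALLOC][10-25 FREE]
Op 6: c = realloc(c, 12) -> c = 2; heap: [0-1 FREE][2-13 ALLOC][14-25 FREE]
Op 7: d = malloc(6) -> d = 14; heap: [0-1 FREE][2-13 ALLOC][14-19 ALLOC][20-25 FREE]
Op 8: e = malloc(8) -> e = NULL; heap: [0-1 FREE][2-13 ALLOC][14-19 ALLOC][20-25 FREE]
Op 9: free(c) -> (freed c); heap: [0-13 FREE][14-19 ALLOC][20-25 FREE]
Op 10: d = realloc(d, 11) -> d = 14; heap: [0-13 FREE][14-24 ALLOC][25-25 FREE]
Free blocks: [14 1] total_free=15 largest=14 -> 100*(15-14)/15 = 100/15 ≈ 6.667 -> rounds to 7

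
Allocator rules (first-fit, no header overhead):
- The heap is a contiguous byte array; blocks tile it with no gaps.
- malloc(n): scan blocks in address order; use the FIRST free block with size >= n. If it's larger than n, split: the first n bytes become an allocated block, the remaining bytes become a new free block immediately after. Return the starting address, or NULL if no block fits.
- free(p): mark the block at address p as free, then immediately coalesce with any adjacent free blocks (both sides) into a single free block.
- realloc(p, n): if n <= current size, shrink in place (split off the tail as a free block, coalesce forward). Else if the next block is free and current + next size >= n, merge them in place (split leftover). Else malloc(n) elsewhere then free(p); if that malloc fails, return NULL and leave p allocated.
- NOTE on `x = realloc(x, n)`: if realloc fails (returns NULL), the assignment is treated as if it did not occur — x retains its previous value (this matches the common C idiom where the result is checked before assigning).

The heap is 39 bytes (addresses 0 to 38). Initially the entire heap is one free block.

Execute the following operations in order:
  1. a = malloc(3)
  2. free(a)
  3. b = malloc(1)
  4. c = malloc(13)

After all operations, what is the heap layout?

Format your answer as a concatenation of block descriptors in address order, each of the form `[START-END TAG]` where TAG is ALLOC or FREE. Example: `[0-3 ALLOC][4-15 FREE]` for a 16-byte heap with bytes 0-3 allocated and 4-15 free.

Answer: [0-0 ALLOC][1-13 ALLOC][14-38 FREE]

Derivation:
Op 1: a = malloc(3) -> a = 0; heap: [0-2 ALLOC][3-38 FREE]
Op 2: free(a) -> (freed a); heap: [0-38 FREE]
Op 3: b = malloc(1) -> b = 0; heap: [0-0 ALLOC][1-38 FREE]
Op 4: c = malloc(13) -> c = 1; heap: [0-0 ALLOC][1-13 ALLOC][14-38 FREE]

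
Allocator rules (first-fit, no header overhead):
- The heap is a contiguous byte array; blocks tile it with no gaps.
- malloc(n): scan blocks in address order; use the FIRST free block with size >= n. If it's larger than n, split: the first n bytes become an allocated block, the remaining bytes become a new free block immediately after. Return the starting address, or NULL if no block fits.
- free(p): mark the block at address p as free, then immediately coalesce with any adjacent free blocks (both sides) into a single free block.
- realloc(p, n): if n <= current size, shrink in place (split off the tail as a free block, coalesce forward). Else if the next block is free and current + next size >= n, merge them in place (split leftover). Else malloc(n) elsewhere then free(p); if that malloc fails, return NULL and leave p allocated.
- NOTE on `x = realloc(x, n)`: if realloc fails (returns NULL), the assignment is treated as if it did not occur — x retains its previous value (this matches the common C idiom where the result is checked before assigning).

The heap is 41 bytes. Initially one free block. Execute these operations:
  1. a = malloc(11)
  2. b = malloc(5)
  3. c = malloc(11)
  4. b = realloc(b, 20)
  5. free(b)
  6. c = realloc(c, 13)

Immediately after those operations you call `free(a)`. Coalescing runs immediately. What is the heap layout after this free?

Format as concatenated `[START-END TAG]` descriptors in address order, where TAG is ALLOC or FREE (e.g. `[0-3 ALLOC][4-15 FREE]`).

Answer: [0-15 FREE][16-28 ALLOC][29-40 FREE]

Derivation:
Op 1: a = malloc(11) -> a = 0; heap: [0-10 ALLOC][11-40 FREE]
Op 2: b = malloc(5) -> b = 11; heap: [0-10 ALLOC][11-15 ALLOC][16-40 FREE]
Op 3: c = malloc(11) -> c = 16; heap: [0-10 ALLOC][11-15 ALLOC][16-26 ALLOC][27-40 FREE]
Op 4: b = realloc(b, 20) -> NULL (b unchanged); heap: [0-10 ALLOC][11-15 ALLOC][16-26 ALLOC][27-40 FREE]
Op 5: free(b) -> (freed b); heap: [0-10 ALLOC][11-15 FREE][16-26 ALLOC][27-40 FREE]
Op 6: c = realloc(c, 13) -> c = 16; heap: [0-10 ALLOC][11-15 FREE][16-28 ALLOC][29-40 FREE]
free(a): a = 0 -> block [0-10 ALLOC]; mark free, coalesce with adjacent free neighbors -> [0-15 FREE][16-28 ALLOC][29-40 FREE]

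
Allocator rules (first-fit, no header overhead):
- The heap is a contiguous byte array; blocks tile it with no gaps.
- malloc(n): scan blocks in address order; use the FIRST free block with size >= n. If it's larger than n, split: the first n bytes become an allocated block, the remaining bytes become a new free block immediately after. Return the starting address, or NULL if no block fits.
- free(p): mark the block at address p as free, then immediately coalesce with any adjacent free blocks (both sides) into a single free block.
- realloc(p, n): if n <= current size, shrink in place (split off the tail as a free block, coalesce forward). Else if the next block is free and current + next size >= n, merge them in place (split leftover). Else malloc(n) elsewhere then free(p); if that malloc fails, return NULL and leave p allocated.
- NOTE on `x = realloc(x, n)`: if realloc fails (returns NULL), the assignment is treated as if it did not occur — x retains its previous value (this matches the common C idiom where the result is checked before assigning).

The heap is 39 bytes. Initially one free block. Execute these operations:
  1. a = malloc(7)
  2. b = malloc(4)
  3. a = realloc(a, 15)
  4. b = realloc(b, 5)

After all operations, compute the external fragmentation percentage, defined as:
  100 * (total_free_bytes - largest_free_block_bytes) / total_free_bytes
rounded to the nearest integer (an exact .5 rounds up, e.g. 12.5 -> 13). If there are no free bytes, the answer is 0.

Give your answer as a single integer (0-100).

Op 1: a = malloc(7) -> a = 0; heap: [0-6 ALLOC][7-38 FREE]
Op 2: b = malloc(4) -> b = 7; heap: [0-6 ALLOC][7-10 ALLOC][11-38 FREE]
Op 3: a = realloc(a, 15) -> a = 11; heap: [0-6 FREE][7-10 ALLOC][11-25 ALLOC][26-38 FREE]
Op 4: b = realloc(b, 5) -> b = 0; heap: [0-4 ALLOC][5-10 FREE][11-25 ALLOC][26-38 FREE]
Free blocks: [6 13] total_free=19 largest=13 -> 100*(19-13)/19 = 600/19 ≈ 31.579 -> rounds to 32

Answer: 32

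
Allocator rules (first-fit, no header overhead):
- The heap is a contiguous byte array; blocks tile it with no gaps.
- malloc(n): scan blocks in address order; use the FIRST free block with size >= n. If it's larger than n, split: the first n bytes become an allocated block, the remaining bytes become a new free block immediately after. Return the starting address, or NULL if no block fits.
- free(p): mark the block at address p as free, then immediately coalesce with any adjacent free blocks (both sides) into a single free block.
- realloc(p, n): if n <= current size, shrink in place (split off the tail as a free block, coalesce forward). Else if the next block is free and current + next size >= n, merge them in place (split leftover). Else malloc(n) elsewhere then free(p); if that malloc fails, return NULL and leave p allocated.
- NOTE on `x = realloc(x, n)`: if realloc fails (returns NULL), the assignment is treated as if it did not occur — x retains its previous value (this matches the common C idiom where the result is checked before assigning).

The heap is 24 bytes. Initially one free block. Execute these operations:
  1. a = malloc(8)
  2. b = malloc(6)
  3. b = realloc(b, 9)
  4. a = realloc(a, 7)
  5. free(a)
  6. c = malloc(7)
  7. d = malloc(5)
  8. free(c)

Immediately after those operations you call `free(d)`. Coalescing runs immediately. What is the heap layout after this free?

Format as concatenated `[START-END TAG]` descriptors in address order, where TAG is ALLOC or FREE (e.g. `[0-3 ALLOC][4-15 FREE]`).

Op 1: a = malloc(8) -> a = 0; heap: [0-7 ALLOC][8-23 FREE]
Op 2: b = malloc(6) -> b = 8; heap: [0-7 ALLOC][8-13 ALLOC][14-23 FREE]
Op 3: b = realloc(b, 9) -> b = 8; heap: [0-7 ALLOC][8-16 ALLOC][17-23 FREE]
Op 4: a = realloc(a, 7) -> a = 0; heap: [0-6 ALLOC][7-7 FREE][8-16 ALLOC][17-23 FREE]
Op 5: free(a) -> (freed a); heap: [0-7 FREE][8-16 ALLOC][17-23 FREE]
Op 6: c = malloc(7) -> c = 0; heap: [0-6 ALLOC][7-7 FREE][8-16 ALLOC][17-23 FREE]
Op 7: d = malloc(5) -> d = 17; heap: [0-6 ALLOC][7-7 FREE][8-16 ALLOC][17-21 ALLOC][22-23 FREE]
Op 8: free(c) -> (freed c); heap: [0-7 FREE][8-16 ALLOC][17-21 ALLOC][22-23 FREE]
free(d): d = 17 -> block [17-21 ALLOC]; mark free, coalesce with adjacent free neighbors -> [0-7 FREE][8-16 ALLOC][17-23 FREE]

Answer: [0-7 FREE][8-16 ALLOC][17-23 FREE]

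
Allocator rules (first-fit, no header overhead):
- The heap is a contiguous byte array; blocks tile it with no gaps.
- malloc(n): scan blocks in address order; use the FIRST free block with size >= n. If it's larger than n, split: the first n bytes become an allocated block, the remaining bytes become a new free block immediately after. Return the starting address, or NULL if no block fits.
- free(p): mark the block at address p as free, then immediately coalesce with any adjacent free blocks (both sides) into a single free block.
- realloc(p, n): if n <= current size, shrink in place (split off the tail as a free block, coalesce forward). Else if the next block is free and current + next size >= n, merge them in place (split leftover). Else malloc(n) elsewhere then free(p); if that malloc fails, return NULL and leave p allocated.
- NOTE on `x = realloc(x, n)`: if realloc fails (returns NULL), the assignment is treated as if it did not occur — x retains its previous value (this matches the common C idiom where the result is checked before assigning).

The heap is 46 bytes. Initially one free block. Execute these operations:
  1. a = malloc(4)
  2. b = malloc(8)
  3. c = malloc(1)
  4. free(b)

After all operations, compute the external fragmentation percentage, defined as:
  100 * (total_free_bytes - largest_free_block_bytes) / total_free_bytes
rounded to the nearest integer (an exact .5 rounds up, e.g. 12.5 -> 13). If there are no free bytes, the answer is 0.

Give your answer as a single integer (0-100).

Op 1: a = malloc(4) -> a = 0; heap: [0-3 ALLOC][4-45 FREE]
Op 2: b = malloc(8) -> b = 4; heap: [0-3 ALLOC][4-11 ALLOC][12-45 FREE]
Op 3: c = malloc(1) -> c = 12; heap: [0-3 ALLOC][4-11 ALLOC][12-12 ALLOC][13-45 FREE]
Op 4: free(b) -> (freed b); heap: [0-3 ALLOC][4-11 FREE][12-12 ALLOC][13-45 FREE]
Free blocks: [8 33] total_free=41 largest=33 -> 100*(41-33)/41 = 800/41 ≈ 19.512 -> rounds to 20

Answer: 20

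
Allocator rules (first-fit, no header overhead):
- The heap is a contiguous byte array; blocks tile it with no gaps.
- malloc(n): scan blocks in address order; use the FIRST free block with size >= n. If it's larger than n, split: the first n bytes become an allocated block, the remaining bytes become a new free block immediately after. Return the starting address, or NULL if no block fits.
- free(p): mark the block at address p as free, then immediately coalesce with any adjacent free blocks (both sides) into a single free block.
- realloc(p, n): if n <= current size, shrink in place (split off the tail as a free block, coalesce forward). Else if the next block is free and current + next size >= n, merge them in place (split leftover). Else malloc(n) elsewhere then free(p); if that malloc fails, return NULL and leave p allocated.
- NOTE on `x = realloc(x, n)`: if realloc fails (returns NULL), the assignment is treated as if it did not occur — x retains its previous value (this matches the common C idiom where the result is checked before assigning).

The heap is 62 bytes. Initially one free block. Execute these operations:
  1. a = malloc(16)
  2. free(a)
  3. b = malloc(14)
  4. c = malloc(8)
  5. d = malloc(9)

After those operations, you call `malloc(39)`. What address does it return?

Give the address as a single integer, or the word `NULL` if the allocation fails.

Answer: NULL

Derivation:
Op 1: a = malloc(16) -> a = 0; heap: [0-15 ALLOC][16-61 FREE]
Op 2: free(a) -> (freed a); heap: [0-61 FREE]
Op 3: b = malloc(14) -> b = 0; heap: [0-13 ALLOC][14-61 FREE]
Op 4: c = malloc(8) -> c = 14; heap: [0-13 ALLOC][14-21 ALLOC][22-61 FREE]
Op 5: d = malloc(9) -> d = 22; heap: [0-13 ALLOC][14-21 ALLOC][22-30 ALLOC][31-61 FREE]
malloc(39): first-fit scan over [0-13 ALLOC][14-21 ALLOC][22-30 ALLOC][31-61 FREE] -> NULL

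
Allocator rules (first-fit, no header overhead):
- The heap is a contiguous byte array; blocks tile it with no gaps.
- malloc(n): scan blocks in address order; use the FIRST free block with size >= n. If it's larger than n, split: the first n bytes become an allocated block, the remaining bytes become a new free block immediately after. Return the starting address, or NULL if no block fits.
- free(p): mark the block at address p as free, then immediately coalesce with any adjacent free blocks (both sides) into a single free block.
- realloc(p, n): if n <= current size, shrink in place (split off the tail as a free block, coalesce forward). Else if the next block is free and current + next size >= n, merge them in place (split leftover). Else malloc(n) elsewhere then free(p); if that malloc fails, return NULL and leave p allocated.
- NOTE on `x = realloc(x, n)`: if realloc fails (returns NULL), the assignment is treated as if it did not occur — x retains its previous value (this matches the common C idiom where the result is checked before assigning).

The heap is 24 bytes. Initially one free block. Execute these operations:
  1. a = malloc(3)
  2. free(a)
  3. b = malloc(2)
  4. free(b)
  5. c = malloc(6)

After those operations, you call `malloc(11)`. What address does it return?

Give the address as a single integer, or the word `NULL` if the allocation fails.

Op 1: a = malloc(3) -> a = 0; heap: [0-2 ALLOC][3-23 FREE]
Op 2: free(a) -> (freed a); heap: [0-23 FREE]
Op 3: b = malloc(2) -> b = 0; heap: [0-1 ALLOC][2-23 FREE]
Op 4: free(b) -> (freed b); heap: [0-23 FREE]
Op 5: c = malloc(6) -> c = 0; heap: [0-5 ALLOC][6-23 FREE]
malloc(11): first-fit scan over [0-5 ALLOC][6-23 FREE] -> 6

Answer: 6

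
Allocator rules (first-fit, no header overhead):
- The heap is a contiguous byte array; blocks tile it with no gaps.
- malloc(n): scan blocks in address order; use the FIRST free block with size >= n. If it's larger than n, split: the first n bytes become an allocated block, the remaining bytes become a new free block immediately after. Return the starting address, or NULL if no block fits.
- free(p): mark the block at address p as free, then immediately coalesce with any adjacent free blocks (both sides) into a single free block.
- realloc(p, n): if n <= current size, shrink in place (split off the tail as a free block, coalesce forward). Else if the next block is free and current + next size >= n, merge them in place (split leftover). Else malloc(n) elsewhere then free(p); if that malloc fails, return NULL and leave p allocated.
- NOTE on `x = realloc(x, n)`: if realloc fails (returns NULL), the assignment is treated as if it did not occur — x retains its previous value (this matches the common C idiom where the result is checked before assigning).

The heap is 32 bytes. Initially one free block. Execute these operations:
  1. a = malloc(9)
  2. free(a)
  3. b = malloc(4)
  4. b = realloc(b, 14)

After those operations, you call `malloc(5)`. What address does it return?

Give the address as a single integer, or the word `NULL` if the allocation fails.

Answer: 14

Derivation:
Op 1: a = malloc(9) -> a = 0; heap: [0-8 ALLOC][9-31 FREE]
Op 2: free(a) -> (freed a); heap: [0-31 FREE]
Op 3: b = malloc(4) -> b = 0; heap: [0-3 ALLOC][4-31 FREE]
Op 4: b = realloc(b, 14) -> b = 0; heap: [0-13 ALLOC][14-31 FREE]
malloc(5): first-fit scan over [0-13 ALLOC][14-31 FREE] -> 14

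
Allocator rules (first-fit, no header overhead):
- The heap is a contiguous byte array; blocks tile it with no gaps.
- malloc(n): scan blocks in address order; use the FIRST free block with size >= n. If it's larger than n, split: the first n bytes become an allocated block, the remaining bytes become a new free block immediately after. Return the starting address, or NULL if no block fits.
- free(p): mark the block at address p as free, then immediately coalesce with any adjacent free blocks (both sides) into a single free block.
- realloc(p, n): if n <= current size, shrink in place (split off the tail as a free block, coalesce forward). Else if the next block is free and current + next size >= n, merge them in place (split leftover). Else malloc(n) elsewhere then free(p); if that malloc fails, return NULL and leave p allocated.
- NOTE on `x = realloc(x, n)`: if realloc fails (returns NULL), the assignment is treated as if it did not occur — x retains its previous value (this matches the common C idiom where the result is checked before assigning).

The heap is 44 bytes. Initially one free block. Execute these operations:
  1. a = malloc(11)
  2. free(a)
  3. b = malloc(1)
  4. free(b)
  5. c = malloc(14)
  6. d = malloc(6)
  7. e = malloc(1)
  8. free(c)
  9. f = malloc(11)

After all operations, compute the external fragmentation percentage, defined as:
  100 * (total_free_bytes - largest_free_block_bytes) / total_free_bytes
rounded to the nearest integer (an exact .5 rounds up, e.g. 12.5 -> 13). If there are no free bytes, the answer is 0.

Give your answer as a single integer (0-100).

Answer: 12

Derivation:
Op 1: a = malloc(11) -> a = 0; heap: [0-10 ALLOC][11-43 FREE]
Op 2: free(a) -> (freed a); heap: [0-43 FREE]
Op 3: b = malloc(1) -> b = 0; heap: [0-0 ALLOC][1-43 FREE]
Op 4: free(b) -> (freed b); heap: [0-43 FREE]
Op 5: c = malloc(14) -> c = 0; heap: [0-13 ALLOC][14-43 FREE]
Op 6: d = malloc(6) -> d = 14; heap: [0-13 ALLOC][14-19 ALLOC][20-43 FREE]
Op 7: e = malloc(1) -> e = 20; heap: [0-13 ALLOC][14-19 ALLOC][20-20 ALLOC][21-43 FREE]
Op 8: free(c) -> (freed c); heap: [0-13 FREE][14-19 ALLOC][20-20 ALLOC][21-43 FREE]
Op 9: f = malloc(11) -> f = 0; heap: [0-10 ALLOC][11-13 FREE][14-19 ALLOC][20-20 ALLOC][21-43 FREE]
Free blocks: [3 23] total_free=26 largest=23 -> 100*(26-23)/26 = 300/26 ≈ 11.538 -> rounds to 12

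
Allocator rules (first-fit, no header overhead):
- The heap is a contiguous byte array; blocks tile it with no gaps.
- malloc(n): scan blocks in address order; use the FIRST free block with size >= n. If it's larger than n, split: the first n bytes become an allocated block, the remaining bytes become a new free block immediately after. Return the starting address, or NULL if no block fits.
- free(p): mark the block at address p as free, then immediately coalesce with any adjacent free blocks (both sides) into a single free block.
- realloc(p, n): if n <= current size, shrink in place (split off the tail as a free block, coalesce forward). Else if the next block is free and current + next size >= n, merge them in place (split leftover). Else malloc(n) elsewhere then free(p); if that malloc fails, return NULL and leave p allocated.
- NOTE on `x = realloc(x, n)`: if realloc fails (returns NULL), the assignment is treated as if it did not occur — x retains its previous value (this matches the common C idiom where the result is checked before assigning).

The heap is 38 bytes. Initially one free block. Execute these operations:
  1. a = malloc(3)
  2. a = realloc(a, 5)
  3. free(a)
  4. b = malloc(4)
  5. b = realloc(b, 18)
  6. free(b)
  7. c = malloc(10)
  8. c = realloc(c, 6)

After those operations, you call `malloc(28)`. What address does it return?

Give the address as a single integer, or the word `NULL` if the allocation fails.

Op 1: a = malloc(3) -> a = 0; heap: [0-2 ALLOC][3-37 FREE]
Op 2: a = realloc(a, 5) -> a = 0; heap: [0-4 ALLOC][5-37 FREE]
Op 3: free(a) -> (freed a); heap: [0-37 FREE]
Op 4: b = malloc(4) -> b = 0; heap: [0-3 ALLOC][4-37 FREE]
Op 5: b = realloc(b, 18) -> b = 0; heap: [0-17 ALLOC][18-37 FREE]
Op 6: free(b) -> (freed b); heap: [0-37 FREE]
Op 7: c = malloc(10) -> c = 0; heap: [0-9 ALLOC][10-37 FREE]
Op 8: c = realloc(c, 6) -> c = 0; heap: [0-5 ALLOC][6-37 FREE]
malloc(28): first-fit scan over [0-5 ALLOC][6-37 FREE] -> 6

Answer: 6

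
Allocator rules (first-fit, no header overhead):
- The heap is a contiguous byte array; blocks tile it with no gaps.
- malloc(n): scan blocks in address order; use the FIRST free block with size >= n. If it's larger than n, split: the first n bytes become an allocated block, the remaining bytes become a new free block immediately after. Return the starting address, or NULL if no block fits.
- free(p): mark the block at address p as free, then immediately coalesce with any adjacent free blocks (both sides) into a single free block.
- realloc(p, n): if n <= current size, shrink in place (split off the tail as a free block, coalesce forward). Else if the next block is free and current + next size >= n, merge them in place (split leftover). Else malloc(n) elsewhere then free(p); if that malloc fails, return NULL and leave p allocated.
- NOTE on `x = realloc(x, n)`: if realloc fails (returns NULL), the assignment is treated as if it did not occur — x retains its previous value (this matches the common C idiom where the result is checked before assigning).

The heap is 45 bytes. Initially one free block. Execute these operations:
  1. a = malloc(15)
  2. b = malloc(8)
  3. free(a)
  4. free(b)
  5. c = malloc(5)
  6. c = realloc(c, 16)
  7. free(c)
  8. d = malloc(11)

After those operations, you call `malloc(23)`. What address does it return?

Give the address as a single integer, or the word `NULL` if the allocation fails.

Answer: 11

Derivation:
Op 1: a = malloc(15) -> a = 0; heap: [0-14 ALLOC][15-44 FREE]
Op 2: b = malloc(8) -> b = 15; heap: [0-14 ALLOC][15-22 ALLOC][23-44 FREE]
Op 3: free(a) -> (freed a); heap: [0-14 FREE][15-22 ALLOC][23-44 FREE]
Op 4: free(b) -> (freed b); heap: [0-44 FREE]
Op 5: c = malloc(5) -> c = 0; heap: [0-4 ALLOC][5-44 FREE]
Op 6: c = realloc(c, 16) -> c = 0; heap: [0-15 ALLOC][16-44 FREE]
Op 7: free(c) -> (freed c); heap: [0-44 FREE]
Op 8: d = malloc(11) -> d = 0; heap: [0-10 ALLOC][11-44 FREE]
malloc(23): first-fit scan over [0-10 ALLOC][11-44 FREE] -> 11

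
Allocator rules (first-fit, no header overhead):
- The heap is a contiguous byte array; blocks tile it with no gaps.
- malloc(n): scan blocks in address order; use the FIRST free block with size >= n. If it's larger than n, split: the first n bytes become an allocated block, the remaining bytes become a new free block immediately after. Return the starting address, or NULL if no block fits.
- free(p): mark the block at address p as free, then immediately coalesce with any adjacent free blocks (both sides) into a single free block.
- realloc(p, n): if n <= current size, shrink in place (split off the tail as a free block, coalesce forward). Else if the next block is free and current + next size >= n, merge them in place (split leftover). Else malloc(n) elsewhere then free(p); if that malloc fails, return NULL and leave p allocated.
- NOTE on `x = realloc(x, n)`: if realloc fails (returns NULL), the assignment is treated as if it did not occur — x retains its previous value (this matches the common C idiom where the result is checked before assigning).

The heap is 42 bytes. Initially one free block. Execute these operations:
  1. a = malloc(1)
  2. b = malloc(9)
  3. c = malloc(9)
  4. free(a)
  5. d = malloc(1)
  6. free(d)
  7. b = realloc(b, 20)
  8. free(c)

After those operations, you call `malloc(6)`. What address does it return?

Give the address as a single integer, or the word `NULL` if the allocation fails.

Answer: 0

Derivation:
Op 1: a = malloc(1) -> a = 0; heap: [0-0 ALLOC][1-41 FREE]
Op 2: b = malloc(9) -> b = 1; heap: [0-0 ALLOC][1-9 ALLOC][10-41 FREE]
Op 3: c = malloc(9) -> c = 10; heap: [0-0 ALLOC][1-9 ALLOC][10-18 ALLOC][19-41 FREE]
Op 4: free(a) -> (freed a); heap: [0-0 FREE][1-9 ALLOC][10-18 ALLOC][19-41 FREE]
Op 5: d = malloc(1) -> d = 0; heap: [0-0 ALLOC][1-9 ALLOC][10-18 ALLOC][19-41 FREE]
Op 6: free(d) -> (freed d); heap: [0-0 FREE][1-9 ALLOC][10-18 ALLOC][19-41 FREE]
Op 7: b = realloc(b, 20) -> b = 19; heap: [0-9 FREE][10-18 ALLOC][19-38 ALLOC][39-41 FREE]
Op 8: free(c) -> (freed c); heap: [0-18 FREE][19-38 ALLOC][39-41 FREE]
malloc(6): first-fit scan over [0-18 FREE][19-38 ALLOC][39-41 FREE] -> 0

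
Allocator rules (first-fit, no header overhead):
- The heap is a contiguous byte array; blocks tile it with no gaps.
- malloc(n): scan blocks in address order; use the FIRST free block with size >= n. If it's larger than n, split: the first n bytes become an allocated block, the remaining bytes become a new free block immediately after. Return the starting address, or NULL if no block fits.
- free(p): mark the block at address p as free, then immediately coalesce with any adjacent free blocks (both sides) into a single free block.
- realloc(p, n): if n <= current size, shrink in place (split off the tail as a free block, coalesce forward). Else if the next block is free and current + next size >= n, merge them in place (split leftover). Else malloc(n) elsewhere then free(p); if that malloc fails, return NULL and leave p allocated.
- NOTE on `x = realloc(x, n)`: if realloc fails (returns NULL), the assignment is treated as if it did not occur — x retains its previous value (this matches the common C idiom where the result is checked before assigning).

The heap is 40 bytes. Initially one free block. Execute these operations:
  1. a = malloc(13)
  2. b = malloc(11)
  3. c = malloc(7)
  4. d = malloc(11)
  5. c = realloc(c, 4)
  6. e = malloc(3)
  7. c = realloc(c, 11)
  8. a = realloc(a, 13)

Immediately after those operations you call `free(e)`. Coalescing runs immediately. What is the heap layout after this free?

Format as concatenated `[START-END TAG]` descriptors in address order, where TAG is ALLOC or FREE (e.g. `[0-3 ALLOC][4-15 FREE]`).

Op 1: a = malloc(13) -> a = 0; heap: [0-12 ALLOC][13-39 FREE]
Op 2: b = malloc(11) -> b = 13; heap: [0-12 ALLOC][13-23 ALLOC][24-39 FREE]
Op 3: c = malloc(7) -> c = 24; heap: [0-12 ALLOC][13-23 ALLOC][24-30 ALLOC][31-39 FREE]
Op 4: d = malloc(11) -> d = NULL; heap: [0-12 ALLOC][13-23 ALLOC][24-30 ALLOC][31-39 FREE]
Op 5: c = realloc(c, 4) -> c = 24; heap: [0-12 ALLOC][13-23 ALLOC][24-27 ALLOC][28-39 FREE]
Op 6: e = malloc(3) -> e = 28; heap: [0-12 ALLOC][13-23 ALLOC][24-27 ALLOC][28-30 ALLOC][31-39 FREE]
Op 7: c = realloc(c, 11) -> NULL (c unchanged); heap: [0-12 ALLOC][13-23 ALLOC][24-27 ALLOC][28-30 ALLOC][31-39 FREE]
Op 8: a = realloc(a, 13) -> a = 0; heap: [0-12 ALLOC][13-23 ALLOC][24-27 ALLOC][28-30 ALLOC][31-39 FREE]
free(e): e = 28 -> block [28-30 ALLOC]; mark free, coalesce with adjacent free neighbors -> [0-12 ALLOC][13-23 ALLOC][24-27 ALLOC][28-39 FREE]

Answer: [0-12 ALLOC][13-23 ALLOC][24-27 ALLOC][28-39 FREE]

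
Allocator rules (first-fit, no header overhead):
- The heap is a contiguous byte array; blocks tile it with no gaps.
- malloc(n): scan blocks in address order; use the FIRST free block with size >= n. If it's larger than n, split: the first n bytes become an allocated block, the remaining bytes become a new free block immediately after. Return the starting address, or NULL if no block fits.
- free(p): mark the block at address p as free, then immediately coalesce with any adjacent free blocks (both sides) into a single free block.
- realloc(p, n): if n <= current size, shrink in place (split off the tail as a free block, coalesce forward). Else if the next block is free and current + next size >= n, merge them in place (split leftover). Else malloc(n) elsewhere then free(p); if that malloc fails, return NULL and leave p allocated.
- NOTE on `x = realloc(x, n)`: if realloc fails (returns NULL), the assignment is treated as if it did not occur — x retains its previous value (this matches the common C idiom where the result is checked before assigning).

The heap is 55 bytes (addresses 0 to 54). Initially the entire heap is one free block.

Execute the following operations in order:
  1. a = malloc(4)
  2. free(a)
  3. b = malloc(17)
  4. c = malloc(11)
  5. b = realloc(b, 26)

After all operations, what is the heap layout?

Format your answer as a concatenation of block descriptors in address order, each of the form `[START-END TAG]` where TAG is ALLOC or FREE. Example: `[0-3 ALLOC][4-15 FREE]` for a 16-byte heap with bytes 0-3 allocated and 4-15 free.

Op 1: a = malloc(4) -> a = 0; heap: [0-3 ALLOC][4-54 FREE]
Op 2: free(a) -> (freed a); heap: [0-54 FREE]
Op 3: b = malloc(17) -> b = 0; heap: [0-16 ALLOC][17-54 FREE]
Op 4: c = malloc(11) -> c = 17; heap: [0-16 ALLOC][17-27 ALLOC][28-54 FREE]
Op 5: b = realloc(b, 26) -> b = 28; heap: [0-16 FREE][17-27 ALLOC][28-53 ALLOC][54-54 FREE]

Answer: [0-16 FREE][17-27 ALLOC][28-53 ALLOC][54-54 FREE]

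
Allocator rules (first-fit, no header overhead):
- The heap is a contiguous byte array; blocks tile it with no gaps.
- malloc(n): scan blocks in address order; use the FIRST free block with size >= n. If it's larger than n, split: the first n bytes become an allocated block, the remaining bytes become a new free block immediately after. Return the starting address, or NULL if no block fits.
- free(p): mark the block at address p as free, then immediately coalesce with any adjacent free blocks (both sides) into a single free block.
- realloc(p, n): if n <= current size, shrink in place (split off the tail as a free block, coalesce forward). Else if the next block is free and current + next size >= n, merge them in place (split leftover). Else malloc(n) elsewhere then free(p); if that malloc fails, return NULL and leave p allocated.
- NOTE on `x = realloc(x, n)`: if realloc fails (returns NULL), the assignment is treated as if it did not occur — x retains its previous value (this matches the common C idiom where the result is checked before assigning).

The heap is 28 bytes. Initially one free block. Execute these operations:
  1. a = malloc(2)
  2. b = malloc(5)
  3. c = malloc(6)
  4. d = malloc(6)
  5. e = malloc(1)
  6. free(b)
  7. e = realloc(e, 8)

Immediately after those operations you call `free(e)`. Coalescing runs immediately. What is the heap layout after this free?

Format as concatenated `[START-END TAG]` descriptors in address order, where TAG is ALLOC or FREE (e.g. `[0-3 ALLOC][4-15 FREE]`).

Op 1: a = malloc(2) -> a = 0; heap: [0-1 ALLOC][2-27 FREE]
Op 2: b = malloc(5) -> b = 2; heap: [0-1 ALLOC][2-6 ALLOC][7-27 FREE]
Op 3: c = malloc(6) -> c = 7; heap: [0-1 ALLOC][2-6 ALLOC][7-12 ALLOC][13-27 FREE]
Op 4: d = malloc(6) -> d = 13; heap: [0-1 ALLOC][2-6 ALLOC][7-12 ALLOC][13-18 ALLOC][19-27 FREE]
Op 5: e = malloc(1) -> e = 19; heap: [0-1 ALLOC][2-6 ALLOC][7-12 ALLOC][13-18 ALLOC][19-19 ALLOC][20-27 FREE]
Op 6: free(b) -> (freed b); heap: [0-1 ALLOC][2-6 FREE][7-12 ALLOC][13-18 ALLOC][19-19 ALLOC][20-27 FREE]
Op 7: e = realloc(e, 8) -> e = 19; heap: [0-1 ALLOC][2-6 FREE][7-12 ALLOC][13-18 ALLOC][19-26 ALLOC][27-27 FREE]
free(e): e = 19 -> block [19-26 ALLOC]; mark free, coalesce with adjacent free neighbors -> [0-1 ALLOC][2-6 FREE][7-12 ALLOC][13-18 ALLOC][19-27 FREE]

Answer: [0-1 ALLOC][2-6 FREE][7-12 ALLOC][13-18 ALLOC][19-27 FREE]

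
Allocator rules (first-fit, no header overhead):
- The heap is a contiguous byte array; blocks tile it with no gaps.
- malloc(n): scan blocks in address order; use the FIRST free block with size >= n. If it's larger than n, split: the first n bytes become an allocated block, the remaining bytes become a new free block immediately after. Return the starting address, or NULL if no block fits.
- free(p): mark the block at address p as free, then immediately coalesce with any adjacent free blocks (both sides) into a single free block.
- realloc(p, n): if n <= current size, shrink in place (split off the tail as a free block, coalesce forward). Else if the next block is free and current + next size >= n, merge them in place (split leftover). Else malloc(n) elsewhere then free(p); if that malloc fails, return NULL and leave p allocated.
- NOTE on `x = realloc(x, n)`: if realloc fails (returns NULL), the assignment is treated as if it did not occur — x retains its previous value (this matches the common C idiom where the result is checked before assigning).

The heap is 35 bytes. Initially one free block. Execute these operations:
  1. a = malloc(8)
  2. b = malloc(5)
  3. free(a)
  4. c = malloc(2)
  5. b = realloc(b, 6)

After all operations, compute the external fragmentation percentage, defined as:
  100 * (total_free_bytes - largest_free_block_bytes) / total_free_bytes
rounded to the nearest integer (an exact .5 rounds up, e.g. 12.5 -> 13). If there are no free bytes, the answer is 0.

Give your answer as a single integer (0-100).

Answer: 22

Derivation:
Op 1: a = malloc(8) -> a = 0; heap: [0-7 ALLOC][8-34 FREE]
Op 2: b = malloc(5) -> b = 8; heap: [0-7 ALLOC][8-12 ALLOC][13-34 FREE]
Op 3: free(a) -> (freed a); heap: [0-7 FREE][8-12 ALLOC][13-34 FREE]
Op 4: c = malloc(2) -> c = 0; heap: [0-1 ALLOC][2-7 FREE][8-12 ALLOC][13-34 FREE]
Op 5: b = realloc(b, 6) -> b = 8; heap: [0-1 ALLOC][2-7 FREE][8-13 ALLOC][14-34 FREE]
Free blocks: [6 21] total_free=27 largest=21 -> 100*(27-21)/27 = 600/27 ≈ 22.222 -> rounds to 22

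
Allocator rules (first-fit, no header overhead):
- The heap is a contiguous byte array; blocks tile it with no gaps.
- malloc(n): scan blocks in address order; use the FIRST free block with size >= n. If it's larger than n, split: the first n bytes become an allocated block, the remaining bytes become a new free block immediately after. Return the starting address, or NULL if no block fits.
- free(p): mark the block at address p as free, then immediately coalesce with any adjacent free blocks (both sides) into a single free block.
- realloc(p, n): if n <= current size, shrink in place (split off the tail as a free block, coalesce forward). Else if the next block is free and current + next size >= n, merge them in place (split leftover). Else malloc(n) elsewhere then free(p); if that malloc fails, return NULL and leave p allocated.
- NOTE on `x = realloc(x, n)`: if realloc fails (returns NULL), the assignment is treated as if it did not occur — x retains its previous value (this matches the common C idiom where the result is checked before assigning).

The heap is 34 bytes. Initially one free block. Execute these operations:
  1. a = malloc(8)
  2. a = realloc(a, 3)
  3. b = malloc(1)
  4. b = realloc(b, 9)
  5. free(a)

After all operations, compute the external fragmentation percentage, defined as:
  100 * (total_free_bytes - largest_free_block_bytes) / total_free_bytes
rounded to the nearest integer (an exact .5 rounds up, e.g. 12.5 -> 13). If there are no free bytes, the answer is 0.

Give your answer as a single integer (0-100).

Op 1: a = malloc(8) -> a = 0; heap: [0-7 ALLOC][8-33 FREE]
Op 2: a = realloc(a, 3) -> a = 0; heap: [0-2 ALLOC][3-33 FREE]
Op 3: b = malloc(1) -> b = 3; heap: [0-2 ALLOC][3-3 ALLOC][4-33 FREE]
Op 4: b = realloc(b, 9) -> b = 3; heap: [0-2 ALLOC][3-11 ALLOC][12-33 FREE]
Op 5: free(a) -> (freed a); heap: [0-2 FREE][3-11 ALLOC][12-33 FREE]
Free blocks: [3 22] total_free=25 largest=22 -> 100*(25-22)/25 = 300/25 = 12

Answer: 12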